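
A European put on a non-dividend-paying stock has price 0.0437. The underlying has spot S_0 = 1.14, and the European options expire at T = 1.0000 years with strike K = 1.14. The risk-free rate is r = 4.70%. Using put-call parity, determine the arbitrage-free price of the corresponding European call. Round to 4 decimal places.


Answer: Call price = 0.0960

Derivation:
Put-call parity: C - P = S_0 * exp(-qT) - K * exp(-rT).
S_0 * exp(-qT) = 1.1400 * 1.00000000 = 1.14000000
K * exp(-rT) = 1.1400 * 0.95408740 = 1.08765963
C = P + S*exp(-qT) - K*exp(-rT)
C = 0.0437 + 1.14000000 - 1.08765963 = 0.0960


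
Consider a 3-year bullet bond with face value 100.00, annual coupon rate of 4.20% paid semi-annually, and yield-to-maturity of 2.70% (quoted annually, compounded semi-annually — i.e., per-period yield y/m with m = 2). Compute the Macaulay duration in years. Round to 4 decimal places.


Answer: Macaulay duration = 2.8536 years

Derivation:
Coupon per period c = face * coupon_rate / m = 2.100000
Periods per year m = 2; per-period yield y/m = 0.013500
Number of cashflows N = 6
Cashflows (t years, CF_t, discount factor 1/(1+y/m)^(m*t), PV):
  t = 0.5000: CF_t = 2.100000, DF = 0.986680, PV = 2.072028
  t = 1.0000: CF_t = 2.100000, DF = 0.973537, PV = 2.044428
  t = 1.5000: CF_t = 2.100000, DF = 0.960569, PV = 2.017196
  t = 2.0000: CF_t = 2.100000, DF = 0.947774, PV = 1.990326
  t = 2.5000: CF_t = 2.100000, DF = 0.935150, PV = 1.963815
  t = 3.0000: CF_t = 102.100000, DF = 0.922694, PV = 94.207011
Price P = sum_t PV_t = 104.294803
Macaulay numerator sum_t t * PV_t:
  t * PV_t at t = 0.5000: 1.036014
  t * PV_t at t = 1.0000: 2.044428
  t * PV_t at t = 1.5000: 3.025794
  t * PV_t at t = 2.0000: 3.980653
  t * PV_t at t = 2.5000: 4.909537
  t * PV_t at t = 3.0000: 282.621032
Macaulay duration D = (sum_t t * PV_t) / P = 297.617457 / 104.294803 = 2.853617


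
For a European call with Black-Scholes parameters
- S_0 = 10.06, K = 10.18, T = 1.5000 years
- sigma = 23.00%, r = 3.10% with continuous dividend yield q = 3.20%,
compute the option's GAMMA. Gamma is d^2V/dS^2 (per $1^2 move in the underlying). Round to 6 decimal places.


Answer: Gamma = 0.133597

Derivation:
d1 = 0.0934255039; d2 = -0.1882658165
phi(d1) = 0.3972050251; exp(-qT) = 0.9531337871; exp(-rT) = 0.9545645606
Gamma = exp(-qT) * phi(d1) / (S * sigma * sqrt(T)) = 0.9531337871 * 0.3972050251 / (10.0600 * 0.2300 * 1.2247448714) = 0.133597


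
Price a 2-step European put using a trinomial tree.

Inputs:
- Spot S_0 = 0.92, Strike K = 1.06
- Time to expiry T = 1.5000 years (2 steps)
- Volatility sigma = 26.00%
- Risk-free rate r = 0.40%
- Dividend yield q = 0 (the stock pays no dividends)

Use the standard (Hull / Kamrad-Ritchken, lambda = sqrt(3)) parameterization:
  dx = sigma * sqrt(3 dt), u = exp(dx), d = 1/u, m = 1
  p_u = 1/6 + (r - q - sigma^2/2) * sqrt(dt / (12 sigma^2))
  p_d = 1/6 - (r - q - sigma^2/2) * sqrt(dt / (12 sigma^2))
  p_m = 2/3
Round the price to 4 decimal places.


dt = T/N = 0.750000; dx = sigma*sqrt(3*dt) = 0.390000
u = exp(dx) = 1.476981; d = 1/u = 0.677057
p_u = 0.138013, p_m = 0.666667, p_d = 0.195321
Discount per step: exp(-r*dt) = 0.997004
Stock lattice S(k, j) with j the centered position index:
  k=0: S(0,+0) = 0.9200
  k=1: S(1,-1) = 0.6229; S(1,+0) = 0.9200; S(1,+1) = 1.3588
  k=2: S(2,-2) = 0.4217; S(2,-1) = 0.6229; S(2,+0) = 0.9200; S(2,+1) = 1.3588; S(2,+2) = 2.0070
Terminal payoffs V(N, j) = max(K - S_T, 0):
  V(2,-2) = 0.638266; V(2,-1) = 0.437108; V(2,+0) = 0.140000; V(2,+1) = 0.000000; V(2,+2) = 0.000000
Backward induction: V(k, j) = exp(-r*dt) * [p_u * V(k+1, j+1) + p_m * V(k+1, j) + p_d * V(k+1, j-1)]
  V(1,-1) = exp(-r*dt) * [p_u*0.140000 + p_m*0.437108 + p_d*0.638266] = 0.434089
  V(1,+0) = exp(-r*dt) * [p_u*0.000000 + p_m*0.140000 + p_d*0.437108] = 0.178174
  V(1,+1) = exp(-r*dt) * [p_u*0.000000 + p_m*0.000000 + p_d*0.140000] = 0.027263
  V(0,+0) = exp(-r*dt) * [p_u*0.027263 + p_m*0.178174 + p_d*0.434089] = 0.206711

Answer: Price = V(0,0) = 0.2067


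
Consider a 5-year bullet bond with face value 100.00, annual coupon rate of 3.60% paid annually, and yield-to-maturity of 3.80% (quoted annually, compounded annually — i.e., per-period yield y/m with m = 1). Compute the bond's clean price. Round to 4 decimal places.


Coupon per period c = face * coupon_rate / m = 3.600000
Periods per year m = 1; per-period yield y/m = 0.038000
Number of cashflows N = 5
Cashflows (t years, CF_t, discount factor 1/(1+y/m)^(m*t), PV):
  t = 1.0000: CF_t = 3.600000, DF = 0.963391, PV = 3.468208
  t = 2.0000: CF_t = 3.600000, DF = 0.928122, PV = 3.341241
  t = 3.0000: CF_t = 3.600000, DF = 0.894145, PV = 3.218922
  t = 4.0000: CF_t = 3.600000, DF = 0.861411, PV = 3.101081
  t = 5.0000: CF_t = 103.600000, DF = 0.829876, PV = 85.975159
Price P = sum_t PV_t = 99.104611

Answer: Price = 99.1046


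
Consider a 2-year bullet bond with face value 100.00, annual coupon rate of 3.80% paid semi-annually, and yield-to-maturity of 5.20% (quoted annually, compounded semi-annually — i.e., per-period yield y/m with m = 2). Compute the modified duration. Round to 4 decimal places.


Coupon per period c = face * coupon_rate / m = 1.900000
Periods per year m = 2; per-period yield y/m = 0.026000
Number of cashflows N = 4
Cashflows (t years, CF_t, discount factor 1/(1+y/m)^(m*t), PV):
  t = 0.5000: CF_t = 1.900000, DF = 0.974659, PV = 1.851852
  t = 1.0000: CF_t = 1.900000, DF = 0.949960, PV = 1.804924
  t = 1.5000: CF_t = 1.900000, DF = 0.925887, PV = 1.759185
  t = 2.0000: CF_t = 101.900000, DF = 0.902424, PV = 91.956989
Price P = sum_t PV_t = 97.372949
First compute Macaulay numerator sum_t t * PV_t:
  t * PV_t at t = 0.5000: 0.925926
  t * PV_t at t = 1.0000: 1.804924
  t * PV_t at t = 1.5000: 2.638778
  t * PV_t at t = 2.0000: 183.913977
Macaulay duration D = 189.283605 / 97.372949 = 1.943903
Modified duration = D / (1 + y/m) = 1.943903 / (1 + 0.026000) = 1.894643

Answer: Modified duration = 1.8946


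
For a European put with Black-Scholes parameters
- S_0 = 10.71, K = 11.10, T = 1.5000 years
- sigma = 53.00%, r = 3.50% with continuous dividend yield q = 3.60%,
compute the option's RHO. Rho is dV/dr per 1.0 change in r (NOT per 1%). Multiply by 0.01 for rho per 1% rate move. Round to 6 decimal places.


Answer: Rho = -10.249356

Derivation:
d1 = 0.2671450119; d2 = -0.3819697699
phi(d1) = 0.3849577227; exp(-qT) = 0.9474321065; exp(-rT) = 0.9488543211
N(-d2) = 0.6487581061
Rho = -K*T*exp(-rT)*N(-d2) = -11.1000 * 1.5000 * 0.9488543211 * 0.6487581061 = -10.249356


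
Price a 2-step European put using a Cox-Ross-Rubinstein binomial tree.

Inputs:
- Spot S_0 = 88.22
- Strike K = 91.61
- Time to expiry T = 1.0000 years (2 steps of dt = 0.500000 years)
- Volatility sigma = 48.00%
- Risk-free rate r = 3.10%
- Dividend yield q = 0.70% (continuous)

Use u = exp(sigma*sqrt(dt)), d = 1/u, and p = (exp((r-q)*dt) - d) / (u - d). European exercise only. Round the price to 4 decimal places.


Answer: Price = V(0,0) = 16.1998

Derivation:
dt = T/N = 0.500000
u = exp(sigma*sqrt(dt)) = 1.404121; d = 1/u = 0.712189
p = (exp((r-q)*dt) - d) / (u - d) = 0.433400
Discount per step: exp(-r*dt) = 0.984620
Stock lattice S(k, i) with i counting down-moves:
  k=0: S(0,0) = 88.2200
  k=1: S(1,0) = 123.8715; S(1,1) = 62.8294
  k=2: S(2,0) = 173.9306; S(2,1) = 88.2200; S(2,2) = 44.7464
Terminal payoffs V(N, i) = max(K - S_T, 0):
  V(2,0) = 0.000000; V(2,1) = 3.390000; V(2,2) = 46.863591
Backward induction: V(k, i) = exp(-r*dt) * [p * V(k+1, i) + (1-p) * V(k+1, i+1)].
  V(1,0) = exp(-r*dt) * [p*0.000000 + (1-p)*3.390000] = 1.891232
  V(1,1) = exp(-r*dt) * [p*3.390000 + (1-p)*46.863591] = 27.591154
  V(0,0) = exp(-r*dt) * [p*1.891232 + (1-p)*27.591154] = 16.199762


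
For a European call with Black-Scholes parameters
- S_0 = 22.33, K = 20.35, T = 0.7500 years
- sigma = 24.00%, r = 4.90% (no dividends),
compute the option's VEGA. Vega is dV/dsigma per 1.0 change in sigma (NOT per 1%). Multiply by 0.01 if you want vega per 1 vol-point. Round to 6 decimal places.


Answer: Vega = 5.921270

Derivation:
d1 = 0.7274620799; d2 = 0.5196159830
phi(d1) = 0.3061931791; exp(-qT) = 1.0000000000; exp(-rT) = 0.9639170845
Vega = S * exp(-qT) * phi(d1) * sqrt(T) = 22.3300 * 1.0000000000 * 0.3061931791 * 0.8660254038 = 5.921270


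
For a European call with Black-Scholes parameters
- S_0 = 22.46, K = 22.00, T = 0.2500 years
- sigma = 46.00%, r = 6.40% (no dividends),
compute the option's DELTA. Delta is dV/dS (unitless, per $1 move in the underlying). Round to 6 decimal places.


d1 = 0.2745369389; d2 = 0.0445369389
phi(d1) = 0.3841877942; exp(-qT) = 1.0000000000; exp(-rT) = 0.9841273201
N(d1) = 0.6081639897
Delta = exp(-qT) * N(d1) = 1.0000000000 * 0.6081639897 = 0.608164

Answer: Delta = 0.608164


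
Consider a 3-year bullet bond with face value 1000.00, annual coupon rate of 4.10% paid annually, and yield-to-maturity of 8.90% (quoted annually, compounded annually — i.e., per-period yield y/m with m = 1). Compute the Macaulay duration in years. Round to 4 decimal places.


Answer: Macaulay duration = 2.8749 years

Derivation:
Coupon per period c = face * coupon_rate / m = 41.000000
Periods per year m = 1; per-period yield y/m = 0.089000
Number of cashflows N = 3
Cashflows (t years, CF_t, discount factor 1/(1+y/m)^(m*t), PV):
  t = 1.0000: CF_t = 41.000000, DF = 0.918274, PV = 37.649219
  t = 2.0000: CF_t = 41.000000, DF = 0.843226, PV = 34.572286
  t = 3.0000: CF_t = 1041.000000, DF = 0.774313, PV = 806.059480
Price P = sum_t PV_t = 878.280986
Macaulay numerator sum_t t * PV_t:
  t * PV_t at t = 1.0000: 37.649219
  t * PV_t at t = 2.0000: 69.144572
  t * PV_t at t = 3.0000: 2418.178441
Macaulay duration D = (sum_t t * PV_t) / P = 2524.972233 / 878.280986 = 2.874903


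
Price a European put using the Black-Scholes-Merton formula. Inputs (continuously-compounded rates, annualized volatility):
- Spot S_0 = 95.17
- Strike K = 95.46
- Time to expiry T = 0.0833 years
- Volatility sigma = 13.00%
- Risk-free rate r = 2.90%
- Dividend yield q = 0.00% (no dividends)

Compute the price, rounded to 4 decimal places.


Answer: Price = 1.4549

Derivation:
d1 = (ln(S/K) + (r - q + 0.5*sigma^2) * T) / (sigma * sqrt(T)) = 0.00205328
d2 = d1 - sigma * sqrt(T) = -0.03546698
exp(-rT) = 0.99758722; exp(-qT) = 1.00000000
P = K * exp(-rT) * N(-d2) - S_0 * exp(-qT) * N(-d1)
N(-d1) = 0.49918086; N(-d2) = 0.51414631
P = 95.4600 * 0.99758722 * 0.51414631 - 95.1700 * 1.00000000 * 0.49918086 = 1.4549


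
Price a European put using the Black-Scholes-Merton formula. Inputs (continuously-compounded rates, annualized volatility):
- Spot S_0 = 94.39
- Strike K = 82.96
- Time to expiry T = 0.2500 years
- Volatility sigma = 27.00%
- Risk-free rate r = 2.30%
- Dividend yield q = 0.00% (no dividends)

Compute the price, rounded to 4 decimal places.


Answer: Price = 0.9934

Derivation:
d1 = (ln(S/K) + (r - q + 0.5*sigma^2) * T) / (sigma * sqrt(T)) = 1.06621534
d2 = d1 - sigma * sqrt(T) = 0.93121534
exp(-rT) = 0.99426650; exp(-qT) = 1.00000000
P = K * exp(-rT) * N(-d2) - S_0 * exp(-qT) * N(-d1)
N(-d1) = 0.14316315; N(-d2) = 0.17587109
P = 82.9600 * 0.99426650 * 0.17587109 - 94.3900 * 1.00000000 * 0.14316315 = 0.9934


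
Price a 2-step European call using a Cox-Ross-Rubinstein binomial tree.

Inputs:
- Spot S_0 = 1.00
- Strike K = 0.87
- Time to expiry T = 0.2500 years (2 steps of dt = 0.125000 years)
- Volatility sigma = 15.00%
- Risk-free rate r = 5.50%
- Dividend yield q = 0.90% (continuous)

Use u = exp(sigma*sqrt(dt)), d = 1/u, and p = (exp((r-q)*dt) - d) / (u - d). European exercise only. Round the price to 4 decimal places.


dt = T/N = 0.125000
u = exp(sigma*sqrt(dt)) = 1.054464; d = 1/u = 0.948349
p = (exp((r-q)*dt) - d) / (u - d) = 0.541087
Discount per step: exp(-r*dt) = 0.993149
Stock lattice S(k, i) with i counting down-moves:
  k=0: S(0,0) = 1.0000
  k=1: S(1,0) = 1.0545; S(1,1) = 0.9483
  k=2: S(2,0) = 1.1119; S(2,1) = 1.0000; S(2,2) = 0.8994
Terminal payoffs V(N, i) = max(S_T - K, 0):
  V(2,0) = 0.241895; V(2,1) = 0.130000; V(2,2) = 0.029365
Backward induction: V(k, i) = exp(-r*dt) * [p * V(k+1, i) + (1-p) * V(k+1, i+1)].
  V(1,0) = exp(-r*dt) * [p*0.241895 + (1-p)*0.130000] = 0.189240
  V(1,1) = exp(-r*dt) * [p*0.130000 + (1-p)*0.029365] = 0.083243
  V(0,0) = exp(-r*dt) * [p*0.189240 + (1-p)*0.083243] = 0.139633

Answer: Price = V(0,0) = 0.1396


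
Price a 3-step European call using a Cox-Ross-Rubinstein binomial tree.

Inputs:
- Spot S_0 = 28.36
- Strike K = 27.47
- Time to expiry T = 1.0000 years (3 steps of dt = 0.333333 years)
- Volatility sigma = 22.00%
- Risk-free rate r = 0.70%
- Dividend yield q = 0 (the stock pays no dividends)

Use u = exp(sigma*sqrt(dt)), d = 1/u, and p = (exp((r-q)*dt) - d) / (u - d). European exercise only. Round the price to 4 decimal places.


dt = T/N = 0.333333
u = exp(sigma*sqrt(dt)) = 1.135436; d = 1/u = 0.880719
p = (exp((r-q)*dt) - d) / (u - d) = 0.477460
Discount per step: exp(-r*dt) = 0.997669
Stock lattice S(k, i) with i counting down-moves:
  k=0: S(0,0) = 28.3600
  k=1: S(1,0) = 32.2010; S(1,1) = 24.9772
  k=2: S(2,0) = 36.5622; S(2,1) = 28.3600; S(2,2) = 21.9979
  k=3: S(3,0) = 41.5140; S(3,1) = 32.2010; S(3,2) = 24.9772; S(3,3) = 19.3739
Terminal payoffs V(N, i) = max(S_T - K, 0):
  V(3,0) = 14.044007; V(3,1) = 4.730976; V(3,2) = 0.000000; V(3,3) = 0.000000
Backward induction: V(k, i) = exp(-r*dt) * [p * V(k+1, i) + (1-p) * V(k+1, i+1)].
  V(2,0) = exp(-r*dt) * [p*14.044007 + (1-p)*4.730976] = 9.156182
  V(2,1) = exp(-r*dt) * [p*4.730976 + (1-p)*0.000000] = 2.253585
  V(2,2) = exp(-r*dt) * [p*0.000000 + (1-p)*0.000000] = 0.000000
  V(1,0) = exp(-r*dt) * [p*9.156182 + (1-p)*2.253585] = 5.536362
  V(1,1) = exp(-r*dt) * [p*2.253585 + (1-p)*0.000000] = 1.073488
  V(0,0) = exp(-r*dt) * [p*5.536362 + (1-p)*1.073488] = 3.196862

Answer: Price = V(0,0) = 3.1969


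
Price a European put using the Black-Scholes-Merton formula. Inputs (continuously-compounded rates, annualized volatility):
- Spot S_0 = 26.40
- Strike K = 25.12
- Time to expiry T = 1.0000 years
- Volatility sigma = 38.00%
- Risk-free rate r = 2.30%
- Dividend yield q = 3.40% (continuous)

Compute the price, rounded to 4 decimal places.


Answer: Price = 3.3073

Derivation:
d1 = (ln(S/K) + (r - q + 0.5*sigma^2) * T) / (sigma * sqrt(T)) = 0.29184123
d2 = d1 - sigma * sqrt(T) = -0.08815877
exp(-rT) = 0.97726248; exp(-qT) = 0.96657150
P = K * exp(-rT) * N(-d2) - S_0 * exp(-qT) * N(-d1)
N(-d1) = 0.38520401; N(-d2) = 0.53512476
P = 25.1200 * 0.97726248 * 0.53512476 - 26.4000 * 0.96657150 * 0.38520401 = 3.3073


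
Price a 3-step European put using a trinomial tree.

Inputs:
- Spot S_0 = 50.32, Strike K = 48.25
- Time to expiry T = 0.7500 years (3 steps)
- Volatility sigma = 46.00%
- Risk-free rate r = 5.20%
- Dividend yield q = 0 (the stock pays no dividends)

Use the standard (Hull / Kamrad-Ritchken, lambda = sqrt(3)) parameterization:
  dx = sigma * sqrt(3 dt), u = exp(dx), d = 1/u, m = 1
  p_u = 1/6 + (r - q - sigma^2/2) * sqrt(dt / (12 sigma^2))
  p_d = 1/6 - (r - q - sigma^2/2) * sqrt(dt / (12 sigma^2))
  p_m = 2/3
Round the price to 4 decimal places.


Answer: Price = V(0,0) = 5.4682

Derivation:
dt = T/N = 0.250000; dx = sigma*sqrt(3*dt) = 0.398372
u = exp(dx) = 1.489398; d = 1/u = 0.671412
p_u = 0.149785, p_m = 0.666667, p_d = 0.183548
Discount per step: exp(-r*dt) = 0.987084
Stock lattice S(k, j) with j the centered position index:
  k=0: S(0,+0) = 50.3200
  k=1: S(1,-1) = 33.7855; S(1,+0) = 50.3200; S(1,+1) = 74.9465
  k=2: S(2,-2) = 22.6840; S(2,-1) = 33.7855; S(2,+0) = 50.3200; S(2,+1) = 74.9465; S(2,+2) = 111.6251
  k=3: S(3,-3) = 15.2303; S(3,-2) = 22.6840; S(3,-1) = 33.7855; S(3,+0) = 50.3200; S(3,+1) = 74.9465; S(3,+2) = 111.6251; S(3,+3) = 166.2542
Terminal payoffs V(N, j) = max(K - S_T, 0):
  V(3,-3) = 33.019689; V(3,-2) = 25.566013; V(3,-1) = 14.464527; V(3,+0) = 0.000000; V(3,+1) = 0.000000; V(3,+2) = 0.000000; V(3,+3) = 0.000000
Backward induction: V(k, j) = exp(-r*dt) * [p_u * V(k+1, j+1) + p_m * V(k+1, j) + p_d * V(k+1, j-1)]
  V(2,-2) = exp(-r*dt) * [p_u*14.464527 + p_m*25.566013 + p_d*33.019689] = 24.944878
  V(2,-1) = exp(-r*dt) * [p_u*0.000000 + p_m*14.464527 + p_d*25.566013] = 14.150449
  V(2,+0) = exp(-r*dt) * [p_u*0.000000 + p_m*0.000000 + p_d*14.464527] = 2.620643
  V(2,+1) = exp(-r*dt) * [p_u*0.000000 + p_m*0.000000 + p_d*0.000000] = 0.000000
  V(2,+2) = exp(-r*dt) * [p_u*0.000000 + p_m*0.000000 + p_d*0.000000] = 0.000000
  V(1,-1) = exp(-r*dt) * [p_u*2.620643 + p_m*14.150449 + p_d*24.944878] = 14.218697
  V(1,+0) = exp(-r*dt) * [p_u*0.000000 + p_m*2.620643 + p_d*14.150449] = 4.288269
  V(1,+1) = exp(-r*dt) * [p_u*0.000000 + p_m*0.000000 + p_d*2.620643] = 0.474801
  V(0,+0) = exp(-r*dt) * [p_u*0.474801 + p_m*4.288269 + p_d*14.218697] = 5.468225


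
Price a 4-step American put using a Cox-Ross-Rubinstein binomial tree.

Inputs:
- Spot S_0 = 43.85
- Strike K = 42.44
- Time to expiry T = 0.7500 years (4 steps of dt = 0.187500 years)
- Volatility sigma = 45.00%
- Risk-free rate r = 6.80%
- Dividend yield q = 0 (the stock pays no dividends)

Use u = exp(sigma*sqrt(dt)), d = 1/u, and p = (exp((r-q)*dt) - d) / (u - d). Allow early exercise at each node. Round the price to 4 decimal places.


Answer: Price = V(0,0) = 4.9147

Derivation:
dt = T/N = 0.187500
u = exp(sigma*sqrt(dt)) = 1.215136; d = 1/u = 0.822953
p = (exp((r-q)*dt) - d) / (u - d) = 0.484158
Discount per step: exp(-r*dt) = 0.987331
Stock lattice S(k, i) with i counting down-moves:
  k=0: S(0,0) = 43.8500
  k=1: S(1,0) = 53.2837; S(1,1) = 36.0865
  k=2: S(2,0) = 64.7469; S(2,1) = 43.8500; S(2,2) = 29.6975
  k=3: S(3,0) = 78.6763; S(3,1) = 53.2837; S(3,2) = 36.0865; S(3,3) = 24.4397
  k=4: S(4,0) = 95.6024; S(4,1) = 64.7469; S(4,2) = 43.8500; S(4,3) = 29.6975; S(4,4) = 20.1127
Terminal payoffs V(N, i) = max(K - S_T, 0):
  V(4,0) = 0.000000; V(4,1) = 0.000000; V(4,2) = 0.000000; V(4,3) = 12.742488; V(4,4) = 22.327292
Backward induction: V(k, i) = exp(-r*dt) * [p * V(k+1, i) + (1-p) * V(k+1, i+1)]; then take max(V_cont, immediate exercise) for American.
  V(3,0) = exp(-r*dt) * [p*0.000000 + (1-p)*0.000000] = 0.000000; exercise = 0.000000; V(3,0) = max -> 0.000000
  V(3,1) = exp(-r*dt) * [p*0.000000 + (1-p)*0.000000] = 0.000000; exercise = 0.000000; V(3,1) = max -> 0.000000
  V(3,2) = exp(-r*dt) * [p*0.000000 + (1-p)*12.742488] = 6.489833; exercise = 6.353494; V(3,2) = max -> 6.489833
  V(3,3) = exp(-r*dt) * [p*12.742488 + (1-p)*22.327292] = 17.462656; exercise = 18.000331; V(3,3) = max -> 18.000331
  V(2,0) = exp(-r*dt) * [p*0.000000 + (1-p)*0.000000] = 0.000000; exercise = 0.000000; V(2,0) = max -> 0.000000
  V(2,1) = exp(-r*dt) * [p*0.000000 + (1-p)*6.489833] = 3.305315; exercise = 0.000000; V(2,1) = max -> 3.305315
  V(2,2) = exp(-r*dt) * [p*6.489833 + (1-p)*18.000331] = 12.269986; exercise = 12.742488; V(2,2) = max -> 12.742488
  V(1,0) = exp(-r*dt) * [p*0.000000 + (1-p)*3.305315] = 1.683419; exercise = 0.000000; V(1,0) = max -> 1.683419
  V(1,1) = exp(-r*dt) * [p*3.305315 + (1-p)*12.742488] = 8.069854; exercise = 6.353494; V(1,1) = max -> 8.069854
  V(0,0) = exp(-r*dt) * [p*1.683419 + (1-p)*8.069854] = 4.914745; exercise = 0.000000; V(0,0) = max -> 4.914745


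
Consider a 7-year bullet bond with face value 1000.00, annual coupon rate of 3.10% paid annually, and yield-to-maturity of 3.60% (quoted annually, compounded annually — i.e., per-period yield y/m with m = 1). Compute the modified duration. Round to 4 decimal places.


Coupon per period c = face * coupon_rate / m = 31.000000
Periods per year m = 1; per-period yield y/m = 0.036000
Number of cashflows N = 7
Cashflows (t years, CF_t, discount factor 1/(1+y/m)^(m*t), PV):
  t = 1.0000: CF_t = 31.000000, DF = 0.965251, PV = 29.922780
  t = 2.0000: CF_t = 31.000000, DF = 0.931709, PV = 28.882992
  t = 3.0000: CF_t = 31.000000, DF = 0.899333, PV = 27.879336
  t = 4.0000: CF_t = 31.000000, DF = 0.868082, PV = 26.910556
  t = 5.0000: CF_t = 31.000000, DF = 0.837917, PV = 25.975440
  t = 6.0000: CF_t = 31.000000, DF = 0.808801, PV = 25.072819
  t = 7.0000: CF_t = 1031.000000, DF = 0.780696, PV = 804.897127
Price P = sum_t PV_t = 969.541051
First compute Macaulay numerator sum_t t * PV_t:
  t * PV_t at t = 1.0000: 29.922780
  t * PV_t at t = 2.0000: 57.765984
  t * PV_t at t = 3.0000: 83.638008
  t * PV_t at t = 4.0000: 107.642224
  t * PV_t at t = 5.0000: 129.877201
  t * PV_t at t = 6.0000: 150.436913
  t * PV_t at t = 7.0000: 5634.279892
Macaulay duration D = 6193.563002 / 969.541051 = 6.388139
Modified duration = D / (1 + y/m) = 6.388139 / (1 + 0.036000) = 6.166157

Answer: Modified duration = 6.1662


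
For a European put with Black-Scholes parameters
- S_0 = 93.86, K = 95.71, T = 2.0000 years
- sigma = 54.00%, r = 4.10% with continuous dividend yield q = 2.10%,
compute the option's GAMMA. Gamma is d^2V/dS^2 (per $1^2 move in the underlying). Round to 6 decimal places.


Answer: Gamma = 0.004909

Derivation:
d1 = 0.4086573371; d2 = -0.3550179866
phi(d1) = 0.3669832975; exp(-qT) = 0.9588697806; exp(-rT) = 0.9212719587
Gamma = exp(-qT) * phi(d1) / (S * sigma * sqrt(T)) = 0.9588697806 * 0.3669832975 / (93.8600 * 0.5400 * 1.4142135624) = 0.004909


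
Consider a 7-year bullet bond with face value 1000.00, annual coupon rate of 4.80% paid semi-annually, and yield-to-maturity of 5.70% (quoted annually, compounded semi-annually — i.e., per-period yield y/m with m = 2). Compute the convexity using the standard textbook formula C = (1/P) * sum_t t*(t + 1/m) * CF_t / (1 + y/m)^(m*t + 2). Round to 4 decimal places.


Answer: Convexity = 40.2683

Derivation:
Coupon per period c = face * coupon_rate / m = 24.000000
Periods per year m = 2; per-period yield y/m = 0.028500
Number of cashflows N = 14
Cashflows (t years, CF_t, discount factor 1/(1+y/m)^(m*t), PV):
  t = 0.5000: CF_t = 24.000000, DF = 0.972290, PV = 23.334954
  t = 1.0000: CF_t = 24.000000, DF = 0.945347, PV = 22.688336
  t = 1.5000: CF_t = 24.000000, DF = 0.919152, PV = 22.059637
  t = 2.0000: CF_t = 24.000000, DF = 0.893682, PV = 21.448358
  t = 2.5000: CF_t = 24.000000, DF = 0.868917, PV = 20.854019
  t = 3.0000: CF_t = 24.000000, DF = 0.844840, PV = 20.276149
  t = 3.5000: CF_t = 24.000000, DF = 0.821429, PV = 19.714291
  t = 4.0000: CF_t = 24.000000, DF = 0.798667, PV = 19.168003
  t = 4.5000: CF_t = 24.000000, DF = 0.776536, PV = 18.636853
  t = 5.0000: CF_t = 24.000000, DF = 0.755018, PV = 18.120421
  t = 5.5000: CF_t = 24.000000, DF = 0.734096, PV = 17.618299
  t = 6.0000: CF_t = 24.000000, DF = 0.713754, PV = 17.130092
  t = 6.5000: CF_t = 24.000000, DF = 0.693976, PV = 16.655413
  t = 7.0000: CF_t = 1024.000000, DF = 0.674745, PV = 690.939167
Price P = sum_t PV_t = 948.643992
Convexity numerator sum_t t*(t + 1/m) * CF_t / (1+y/m)^(m*t + 2):
  t = 0.5000: term = 11.029818
  t = 1.0000: term = 32.172538
  t = 1.5000: term = 62.562057
  t = 2.0000: term = 101.380743
  t = 2.5000: term = 147.857185
  t = 3.0000: term = 201.264034
  t = 3.5000: term = 260.915941
  t = 4.0000: term = 326.167576
  t = 4.5000: term = 396.411736
  t = 5.0000: term = 471.077523
  t = 5.5000: term = 549.628613
  t = 6.0000: term = 631.561583
  t = 6.5000: term = 716.404323
  t = 7.0000: term = 34291.819063
Convexity = (1/P) * sum = 38200.252732 / 948.643992 = 40.268270


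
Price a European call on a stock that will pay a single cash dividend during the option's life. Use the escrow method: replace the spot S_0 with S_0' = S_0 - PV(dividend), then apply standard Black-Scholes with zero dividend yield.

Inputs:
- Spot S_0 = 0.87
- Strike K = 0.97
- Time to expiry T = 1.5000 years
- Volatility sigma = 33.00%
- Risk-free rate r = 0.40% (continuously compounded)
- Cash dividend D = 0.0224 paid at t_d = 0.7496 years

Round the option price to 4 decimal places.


Answer: Price = 0.0940

Derivation:
PV(D) = D * exp(-r * t_d) = 0.0224 * 0.99700609 = 0.02233294
S_0' = S_0 - PV(D) = 0.8700 - 0.02233294 = 0.84766706
d1 = (ln(S_0'/K) + (r + sigma^2/2)*T) / (sigma*sqrt(T)) = -0.11661829
d2 = d1 - sigma*sqrt(T) = -0.52078410
exp(-rT) = 0.99401796
N(d1) = 0.45358127; N(d2) = 0.30125859
C = S_0' * N(d1) - K * exp(-rT) * N(d2) = 0.84766706 * 0.45358127 - 0.9700 * 0.99401796 * 0.30125859 = 0.0940


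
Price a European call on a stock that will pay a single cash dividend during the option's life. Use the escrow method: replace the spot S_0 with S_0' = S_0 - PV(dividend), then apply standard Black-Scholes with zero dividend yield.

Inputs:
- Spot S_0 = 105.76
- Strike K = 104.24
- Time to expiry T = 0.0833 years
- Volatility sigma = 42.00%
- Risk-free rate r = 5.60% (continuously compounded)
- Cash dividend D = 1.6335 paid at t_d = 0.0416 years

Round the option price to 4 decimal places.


Answer: Price = 5.2135

Derivation:
PV(D) = D * exp(-r * t_d) = 1.6335 * 0.99767311 = 1.62969903
S_0' = S_0 - PV(D) = 105.7600 - 1.62969903 = 104.13030097
d1 = (ln(S_0'/K) + (r + sigma^2/2)*T) / (sigma*sqrt(T)) = 0.09040586
d2 = d1 - sigma*sqrt(T) = -0.03081344
exp(-rT) = 0.99534606
N(d1) = 0.53601765; N(d2) = 0.48770916
C = S_0' * N(d1) - K * exp(-rT) * N(d2) = 104.13030097 * 0.53601765 - 104.2400 * 0.99534606 * 0.48770916 = 5.2135


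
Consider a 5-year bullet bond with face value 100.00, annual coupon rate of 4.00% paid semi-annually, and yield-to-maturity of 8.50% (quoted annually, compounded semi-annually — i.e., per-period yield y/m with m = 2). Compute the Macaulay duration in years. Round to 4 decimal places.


Coupon per period c = face * coupon_rate / m = 2.000000
Periods per year m = 2; per-period yield y/m = 0.042500
Number of cashflows N = 10
Cashflows (t years, CF_t, discount factor 1/(1+y/m)^(m*t), PV):
  t = 0.5000: CF_t = 2.000000, DF = 0.959233, PV = 1.918465
  t = 1.0000: CF_t = 2.000000, DF = 0.920127, PV = 1.840254
  t = 1.5000: CF_t = 2.000000, DF = 0.882616, PV = 1.765232
  t = 2.0000: CF_t = 2.000000, DF = 0.846634, PV = 1.693268
  t = 2.5000: CF_t = 2.000000, DF = 0.812119, PV = 1.624238
  t = 3.0000: CF_t = 2.000000, DF = 0.779011, PV = 1.558022
  t = 3.5000: CF_t = 2.000000, DF = 0.747253, PV = 1.494506
  t = 4.0000: CF_t = 2.000000, DF = 0.716789, PV = 1.433579
  t = 4.5000: CF_t = 2.000000, DF = 0.687568, PV = 1.375135
  t = 5.0000: CF_t = 102.000000, DF = 0.659537, PV = 67.272805
Price P = sum_t PV_t = 81.975504
Macaulay numerator sum_t t * PV_t:
  t * PV_t at t = 0.5000: 0.959233
  t * PV_t at t = 1.0000: 1.840254
  t * PV_t at t = 1.5000: 2.647848
  t * PV_t at t = 2.0000: 3.386536
  t * PV_t at t = 2.5000: 4.060595
  t * PV_t at t = 3.0000: 4.674066
  t * PV_t at t = 3.5000: 5.230770
  t * PV_t at t = 4.0000: 5.734314
  t * PV_t at t = 4.5000: 6.188109
  t * PV_t at t = 5.0000: 336.364024
Macaulay duration D = (sum_t t * PV_t) / P = 371.085749 / 81.975504 = 4.526788

Answer: Macaulay duration = 4.5268 years


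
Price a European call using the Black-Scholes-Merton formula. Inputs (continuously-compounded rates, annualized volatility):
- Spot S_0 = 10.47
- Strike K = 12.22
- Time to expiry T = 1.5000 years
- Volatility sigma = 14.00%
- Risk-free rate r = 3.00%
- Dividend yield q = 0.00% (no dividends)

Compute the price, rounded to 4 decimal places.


d1 = (ln(S/K) + (r - q + 0.5*sigma^2) * T) / (sigma * sqrt(T)) = -0.55323434
d2 = d1 - sigma * sqrt(T) = -0.72469862
exp(-rT) = 0.95599748; exp(-qT) = 1.00000000
C = S_0 * exp(-qT) * N(d1) - K * exp(-rT) * N(d2)
N(d1) = 0.29005148; N(d2) = 0.23431847
C = 10.4700 * 1.00000000 * 0.29005148 - 12.2200 * 0.95599748 * 0.23431847 = 0.2995

Answer: Price = 0.2995


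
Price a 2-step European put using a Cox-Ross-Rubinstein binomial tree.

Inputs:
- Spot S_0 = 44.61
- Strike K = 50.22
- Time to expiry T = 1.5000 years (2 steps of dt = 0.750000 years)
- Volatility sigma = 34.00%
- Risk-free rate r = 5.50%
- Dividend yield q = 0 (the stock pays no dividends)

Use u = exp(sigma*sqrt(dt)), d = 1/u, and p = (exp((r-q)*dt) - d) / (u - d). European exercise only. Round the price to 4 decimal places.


dt = T/N = 0.750000
u = exp(sigma*sqrt(dt)) = 1.342386; d = 1/u = 0.744942
p = (exp((r-q)*dt) - d) / (u - d) = 0.497403
Discount per step: exp(-r*dt) = 0.959589
Stock lattice S(k, i) with i counting down-moves:
  k=0: S(0,0) = 44.6100
  k=1: S(1,0) = 59.8838; S(1,1) = 33.2319
  k=2: S(2,0) = 80.3872; S(2,1) = 44.6100; S(2,2) = 24.7558
Terminal payoffs V(N, i) = max(K - S_T, 0):
  V(2,0) = 0.000000; V(2,1) = 5.610000; V(2,2) = 25.464176
Backward induction: V(k, i) = exp(-r*dt) * [p * V(k+1, i) + (1-p) * V(k+1, i+1)].
  V(1,0) = exp(-r*dt) * [p*0.000000 + (1-p)*5.610000] = 2.705628
  V(1,1) = exp(-r*dt) * [p*5.610000 + (1-p)*25.464176] = 14.958698
  V(0,0) = exp(-r*dt) * [p*2.705628 + (1-p)*14.958698] = 8.505782

Answer: Price = V(0,0) = 8.5058


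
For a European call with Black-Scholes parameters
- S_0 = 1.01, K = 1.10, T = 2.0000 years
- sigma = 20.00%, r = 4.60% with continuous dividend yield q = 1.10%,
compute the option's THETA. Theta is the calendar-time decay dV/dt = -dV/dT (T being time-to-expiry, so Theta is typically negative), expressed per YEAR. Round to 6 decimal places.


Answer: Theta = -0.041450

Derivation:
d1 = 0.0871160895; d2 = -0.1957266230
phi(d1) = 0.3974313200; exp(-qT) = 0.9782402351; exp(-rT) = 0.9121051495
Theta = -S*exp(-qT)*phi(d1)*sigma/(2*sqrt(T)) - r*K*exp(-rT)*N(d2) + q*S*exp(-qT)*N(d1)
N(d1) = 0.5347103818; N(d2) = 0.4224120726; sqrt(T) = 1.4142135624
Term 1 = -1.0100 * 0.9782402351 * 0.3974313200 * 0.2000 / (2 * 1.4142135624) = -0.0277660427
Term 2 = -0.0460 * 1.1000 * 0.9121051495 * 0.4224120726 = -0.0194953819
Term 3 = 0.0110 * 1.0100 * 0.9782402351 * 0.5347103818 = 0.0058113656
Theta = -0.0277660427 + (-0.0194953819) + (0.0058113656) = -0.041450


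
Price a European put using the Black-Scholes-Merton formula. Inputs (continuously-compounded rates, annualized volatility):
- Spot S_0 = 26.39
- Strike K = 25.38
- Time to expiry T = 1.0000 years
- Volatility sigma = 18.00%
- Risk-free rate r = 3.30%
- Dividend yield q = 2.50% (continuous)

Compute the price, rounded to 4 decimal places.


Answer: Price = 1.2732

Derivation:
d1 = (ln(S/K) + (r - q + 0.5*sigma^2) * T) / (sigma * sqrt(T)) = 0.35124271
d2 = d1 - sigma * sqrt(T) = 0.17124271
exp(-rT) = 0.96753856; exp(-qT) = 0.97530991
P = K * exp(-rT) * N(-d2) - S_0 * exp(-qT) * N(-d1)
N(-d1) = 0.36270313; N(-d2) = 0.43201646
P = 25.3800 * 0.96753856 * 0.43201646 - 26.3900 * 0.97530991 * 0.36270313 = 1.2732


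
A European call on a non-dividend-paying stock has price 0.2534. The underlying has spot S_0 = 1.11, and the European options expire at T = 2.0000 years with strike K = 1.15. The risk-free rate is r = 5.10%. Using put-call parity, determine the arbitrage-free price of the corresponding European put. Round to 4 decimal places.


Put-call parity: C - P = S_0 * exp(-qT) - K * exp(-rT).
S_0 * exp(-qT) = 1.1100 * 1.00000000 = 1.11000000
K * exp(-rT) = 1.1500 * 0.90302955 = 1.03848398
P = C - S*exp(-qT) + K*exp(-rT)
P = 0.2534 - 1.11000000 + 1.03848398 = 0.1819

Answer: Put price = 0.1819


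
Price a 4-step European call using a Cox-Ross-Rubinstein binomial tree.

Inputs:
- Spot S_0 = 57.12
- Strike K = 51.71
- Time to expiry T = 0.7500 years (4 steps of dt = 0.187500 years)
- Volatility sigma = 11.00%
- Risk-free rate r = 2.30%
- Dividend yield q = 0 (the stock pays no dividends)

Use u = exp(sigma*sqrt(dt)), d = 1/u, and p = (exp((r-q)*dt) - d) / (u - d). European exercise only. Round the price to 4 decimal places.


dt = T/N = 0.187500
u = exp(sigma*sqrt(dt)) = 1.048784; d = 1/u = 0.953485
p = (exp((r-q)*dt) - d) / (u - d) = 0.533445
Discount per step: exp(-r*dt) = 0.995697
Stock lattice S(k, i) with i counting down-moves:
  k=0: S(0,0) = 57.1200
  k=1: S(1,0) = 59.9065; S(1,1) = 54.4631
  k=2: S(2,0) = 62.8290; S(2,1) = 57.1200; S(2,2) = 51.9297
  k=3: S(3,0) = 65.8941; S(3,1) = 59.9065; S(3,2) = 54.4631; S(3,3) = 49.5142
  k=4: S(4,0) = 69.1087; S(4,1) = 62.8290; S(4,2) = 57.1200; S(4,3) = 51.9297; S(4,4) = 47.2111
Terminal payoffs V(N, i) = max(S_T - K, 0):
  V(4,0) = 17.398650; V(4,1) = 11.119023; V(4,2) = 5.410000; V(4,3) = 0.219733; V(4,4) = 0.000000
Backward induction: V(k, i) = exp(-r*dt) * [p * V(k+1, i) + (1-p) * V(k+1, i+1)].
  V(3,0) = exp(-r*dt) * [p*17.398650 + (1-p)*11.119023] = 14.406593
  V(3,1) = exp(-r*dt) * [p*11.119023 + (1-p)*5.410000] = 8.419061
  V(3,2) = exp(-r*dt) * [p*5.410000 + (1-p)*0.219733] = 2.975593
  V(3,3) = exp(-r*dt) * [p*0.219733 + (1-p)*0.000000] = 0.116711
  V(2,0) = exp(-r*dt) * [p*14.406593 + (1-p)*8.419061] = 11.563104
  V(2,1) = exp(-r*dt) * [p*8.419061 + (1-p)*2.975593] = 5.854081
  V(2,2) = exp(-r*dt) * [p*2.975593 + (1-p)*0.116711] = 1.634701
  V(1,0) = exp(-r*dt) * [p*11.563104 + (1-p)*5.854081] = 8.861231
  V(1,1) = exp(-r*dt) * [p*5.854081 + (1-p)*1.634701] = 3.868786
  V(0,0) = exp(-r*dt) * [p*8.861231 + (1-p)*3.868786] = 6.503870

Answer: Price = V(0,0) = 6.5039


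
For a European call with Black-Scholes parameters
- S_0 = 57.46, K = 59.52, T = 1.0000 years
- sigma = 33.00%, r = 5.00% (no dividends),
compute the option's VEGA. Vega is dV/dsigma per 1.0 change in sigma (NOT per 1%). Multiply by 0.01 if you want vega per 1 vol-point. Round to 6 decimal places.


d1 = 0.2097777667; d2 = -0.1202222333
phi(d1) = 0.3902600805; exp(-qT) = 1.0000000000; exp(-rT) = 0.9512294245
Vega = S * exp(-qT) * phi(d1) * sqrt(T) = 57.4600 * 1.0000000000 * 0.3902600805 * 1.0000000000 = 22.424344

Answer: Vega = 22.424344


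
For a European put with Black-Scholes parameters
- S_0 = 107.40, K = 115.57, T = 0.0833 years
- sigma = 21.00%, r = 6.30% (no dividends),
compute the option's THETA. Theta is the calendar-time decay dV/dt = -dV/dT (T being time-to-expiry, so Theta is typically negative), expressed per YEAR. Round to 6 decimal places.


d1 = -1.0927559715; d2 = -1.1533656242
phi(d1) = 0.2195892903; exp(-qT) = 1.0000000000; exp(-rT) = 0.9947658462
Theta = -S*exp(-qT)*phi(d1)*sigma/(2*sqrt(T)) + r*K*exp(-rT)*N(-d2) - q*S*exp(-qT)*N(-d1)
N(-d1) = 0.8627495212; N(-d2) = 0.8756198276; sqrt(T) = 0.2886173938
Term 1 = -107.4000 * 1.0000000000 * 0.2195892903 * 0.2100 / (2 * 0.2886173938) = -8.5799001720
Term 2 = 0.0630 * 115.5700 * 0.9947658462 * 0.8756198276 = 6.3419398103
Term 3 = 0 (no dividend yield, q = 0)
Theta = -8.5799001720 + (6.3419398103) + (0.0000000000) = -2.237960

Answer: Theta = -2.237960


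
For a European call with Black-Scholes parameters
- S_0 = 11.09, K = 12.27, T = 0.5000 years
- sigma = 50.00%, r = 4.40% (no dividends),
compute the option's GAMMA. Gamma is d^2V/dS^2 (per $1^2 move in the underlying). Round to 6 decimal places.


d1 = -0.0469899534; d2 = -0.4005433440
phi(d1) = 0.3985020801; exp(-qT) = 1.0000000000; exp(-rT) = 0.9782402351
Gamma = exp(-qT) * phi(d1) / (S * sigma * sqrt(T)) = 1.0000000000 * 0.3985020801 / (11.0900 * 0.5000 * 0.7071067812) = 0.101635

Answer: Gamma = 0.101635


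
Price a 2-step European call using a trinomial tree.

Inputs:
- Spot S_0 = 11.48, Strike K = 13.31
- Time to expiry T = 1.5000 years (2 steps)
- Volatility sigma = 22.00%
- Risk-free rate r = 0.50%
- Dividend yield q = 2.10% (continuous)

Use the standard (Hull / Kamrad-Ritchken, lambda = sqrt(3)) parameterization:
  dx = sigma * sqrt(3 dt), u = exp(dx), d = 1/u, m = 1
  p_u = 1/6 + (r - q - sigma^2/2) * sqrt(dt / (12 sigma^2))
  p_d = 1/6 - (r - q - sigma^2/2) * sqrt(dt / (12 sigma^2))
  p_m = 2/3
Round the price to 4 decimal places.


dt = T/N = 0.750000; dx = sigma*sqrt(3*dt) = 0.330000
u = exp(dx) = 1.390968; d = 1/u = 0.718924
p_u = 0.120985, p_m = 0.666667, p_d = 0.212348
Discount per step: exp(-r*dt) = 0.996257
Stock lattice S(k, j) with j the centered position index:
  k=0: S(0,+0) = 11.4800
  k=1: S(1,-1) = 8.2532; S(1,+0) = 11.4800; S(1,+1) = 15.9683
  k=2: S(2,-2) = 5.9335; S(2,-1) = 8.2532; S(2,+0) = 11.4800; S(2,+1) = 15.9683; S(2,+2) = 22.2114
Terminal payoffs V(N, j) = max(S_T - K, 0):
  V(2,-2) = 0.000000; V(2,-1) = 0.000000; V(2,+0) = 0.000000; V(2,+1) = 2.658314; V(2,+2) = 8.901416
Backward induction: V(k, j) = exp(-r*dt) * [p_u * V(k+1, j+1) + p_m * V(k+1, j) + p_d * V(k+1, j-1)]
  V(1,-1) = exp(-r*dt) * [p_u*0.000000 + p_m*0.000000 + p_d*0.000000] = 0.000000
  V(1,+0) = exp(-r*dt) * [p_u*2.658314 + p_m*0.000000 + p_d*0.000000] = 0.320412
  V(1,+1) = exp(-r*dt) * [p_u*8.901416 + p_m*2.658314 + p_d*0.000000] = 2.838482
  V(0,+0) = exp(-r*dt) * [p_u*2.838482 + p_m*0.320412 + p_d*0.000000] = 0.554936

Answer: Price = V(0,0) = 0.5549


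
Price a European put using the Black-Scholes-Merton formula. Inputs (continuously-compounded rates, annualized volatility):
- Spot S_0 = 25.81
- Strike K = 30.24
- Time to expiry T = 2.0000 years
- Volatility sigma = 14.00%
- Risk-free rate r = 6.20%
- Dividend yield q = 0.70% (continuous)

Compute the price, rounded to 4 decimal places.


d1 = (ln(S/K) + (r - q + 0.5*sigma^2) * T) / (sigma * sqrt(T)) = -0.14547983
d2 = d1 - sigma * sqrt(T) = -0.34346973
exp(-rT) = 0.88337984; exp(-qT) = 0.98609754
P = K * exp(-rT) * N(-d2) - S_0 * exp(-qT) * N(-d1)
N(-d1) = 0.55783398; N(-d2) = 0.63437745
P = 30.2400 * 0.88337984 * 0.63437745 - 25.8100 * 0.98609754 * 0.55783398 = 2.7489

Answer: Price = 2.7489


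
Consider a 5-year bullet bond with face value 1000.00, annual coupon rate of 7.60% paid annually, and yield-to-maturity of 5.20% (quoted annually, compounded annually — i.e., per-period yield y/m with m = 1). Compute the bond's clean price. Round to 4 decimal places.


Answer: Price = 1103.3355

Derivation:
Coupon per period c = face * coupon_rate / m = 76.000000
Periods per year m = 1; per-period yield y/m = 0.052000
Number of cashflows N = 5
Cashflows (t years, CF_t, discount factor 1/(1+y/m)^(m*t), PV):
  t = 1.0000: CF_t = 76.000000, DF = 0.950570, PV = 72.243346
  t = 2.0000: CF_t = 76.000000, DF = 0.903584, PV = 68.672382
  t = 3.0000: CF_t = 76.000000, DF = 0.858920, PV = 65.277930
  t = 4.0000: CF_t = 76.000000, DF = 0.816464, PV = 62.051264
  t = 5.0000: CF_t = 1076.000000, DF = 0.776106, PV = 835.090556
Price P = sum_t PV_t = 1103.335478


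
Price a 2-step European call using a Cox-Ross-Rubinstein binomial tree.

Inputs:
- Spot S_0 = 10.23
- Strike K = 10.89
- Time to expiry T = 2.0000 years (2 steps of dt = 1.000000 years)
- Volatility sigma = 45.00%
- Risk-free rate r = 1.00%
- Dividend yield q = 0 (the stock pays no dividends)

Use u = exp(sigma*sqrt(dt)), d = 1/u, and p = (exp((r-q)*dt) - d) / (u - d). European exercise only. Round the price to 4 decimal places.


dt = T/N = 1.000000
u = exp(sigma*sqrt(dt)) = 1.568312; d = 1/u = 0.637628
p = (exp((r-q)*dt) - d) / (u - d) = 0.400159
Discount per step: exp(-r*dt) = 0.990050
Stock lattice S(k, i) with i counting down-moves:
  k=0: S(0,0) = 10.2300
  k=1: S(1,0) = 16.0438; S(1,1) = 6.5229
  k=2: S(2,0) = 25.1617; S(2,1) = 10.2300; S(2,2) = 4.1592
Terminal payoffs V(N, i) = max(S_T - K, 0):
  V(2,0) = 14.271740; V(2,1) = 0.000000; V(2,2) = 0.000000
Backward induction: V(k, i) = exp(-r*dt) * [p * V(k+1, i) + (1-p) * V(k+1, i+1)].
  V(1,0) = exp(-r*dt) * [p*14.271740 + (1-p)*0.000000] = 5.654147
  V(1,1) = exp(-r*dt) * [p*0.000000 + (1-p)*0.000000] = 0.000000
  V(0,0) = exp(-r*dt) * [p*5.654147 + (1-p)*0.000000] = 2.240047

Answer: Price = V(0,0) = 2.2400


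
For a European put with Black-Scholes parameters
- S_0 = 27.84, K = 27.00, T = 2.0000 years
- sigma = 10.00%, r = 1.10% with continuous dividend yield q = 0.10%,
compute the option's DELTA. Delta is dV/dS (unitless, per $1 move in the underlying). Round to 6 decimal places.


d1 = 0.4287681230; d2 = 0.2873467667
phi(d1) = 0.3639060370; exp(-qT) = 0.9980019987; exp(-rT) = 0.9782402351
N(-d1) = 0.3340459896
Delta = -exp(-qT) * N(-d1) = -0.9980019987 * 0.3340459896 = -0.333379

Answer: Delta = -0.333379


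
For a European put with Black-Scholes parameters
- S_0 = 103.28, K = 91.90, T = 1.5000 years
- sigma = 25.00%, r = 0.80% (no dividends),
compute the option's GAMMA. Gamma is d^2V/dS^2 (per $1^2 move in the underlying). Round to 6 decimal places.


Answer: Gamma = 0.010702

Derivation:
d1 = 0.5735650625; d2 = 0.2673788447
phi(d1) = 0.3384337326; exp(-qT) = 1.0000000000; exp(-rT) = 0.9880717129
Gamma = exp(-qT) * phi(d1) / (S * sigma * sqrt(T)) = 1.0000000000 * 0.3384337326 / (103.2800 * 0.2500 * 1.2247448714) = 0.010702


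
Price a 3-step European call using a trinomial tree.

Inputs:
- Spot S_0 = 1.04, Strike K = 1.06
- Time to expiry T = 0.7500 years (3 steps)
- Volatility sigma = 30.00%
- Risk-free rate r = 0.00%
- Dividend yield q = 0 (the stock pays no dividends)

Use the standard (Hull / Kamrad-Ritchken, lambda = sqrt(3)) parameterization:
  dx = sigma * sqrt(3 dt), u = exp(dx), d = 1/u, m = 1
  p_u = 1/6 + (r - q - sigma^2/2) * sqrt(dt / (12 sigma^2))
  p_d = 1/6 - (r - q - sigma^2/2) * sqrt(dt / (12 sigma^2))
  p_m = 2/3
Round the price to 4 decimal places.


Answer: Price = V(0,0) = 0.0919

Derivation:
dt = T/N = 0.250000; dx = sigma*sqrt(3*dt) = 0.259808
u = exp(dx) = 1.296681; d = 1/u = 0.771200
p_u = 0.145016, p_m = 0.666667, p_d = 0.188317
Discount per step: exp(-r*dt) = 1.000000
Stock lattice S(k, j) with j the centered position index:
  k=0: S(0,+0) = 1.0400
  k=1: S(1,-1) = 0.8020; S(1,+0) = 1.0400; S(1,+1) = 1.3485
  k=2: S(2,-2) = 0.6185; S(2,-1) = 0.8020; S(2,+0) = 1.0400; S(2,+1) = 1.3485; S(2,+2) = 1.7486
  k=3: S(3,-3) = 0.4770; S(3,-2) = 0.6185; S(3,-1) = 0.8020; S(3,+0) = 1.0400; S(3,+1) = 1.3485; S(3,+2) = 1.7486; S(3,+3) = 2.2674
Terminal payoffs V(N, j) = max(S_T - K, 0):
  V(3,-3) = 0.000000; V(3,-2) = 0.000000; V(3,-1) = 0.000000; V(3,+0) = 0.000000; V(3,+1) = 0.288548; V(3,+2) = 0.688636; V(3,+3) = 1.207422
Backward induction: V(k, j) = exp(-r*dt) * [p_u * V(k+1, j+1) + p_m * V(k+1, j) + p_d * V(k+1, j-1)]
  V(2,-2) = exp(-r*dt) * [p_u*0.000000 + p_m*0.000000 + p_d*0.000000] = 0.000000
  V(2,-1) = exp(-r*dt) * [p_u*0.000000 + p_m*0.000000 + p_d*0.000000] = 0.000000
  V(2,+0) = exp(-r*dt) * [p_u*0.288548 + p_m*0.000000 + p_d*0.000000] = 0.041844
  V(2,+1) = exp(-r*dt) * [p_u*0.688636 + p_m*0.288548 + p_d*0.000000] = 0.292228
  V(2,+2) = exp(-r*dt) * [p_u*1.207422 + p_m*0.688636 + p_d*0.288548] = 0.688525
  V(1,-1) = exp(-r*dt) * [p_u*0.041844 + p_m*0.000000 + p_d*0.000000] = 0.006068
  V(1,+0) = exp(-r*dt) * [p_u*0.292228 + p_m*0.041844 + p_d*0.000000] = 0.070274
  V(1,+1) = exp(-r*dt) * [p_u*0.688525 + p_m*0.292228 + p_d*0.041844] = 0.302546
  V(0,+0) = exp(-r*dt) * [p_u*0.302546 + p_m*0.070274 + p_d*0.006068] = 0.091866
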